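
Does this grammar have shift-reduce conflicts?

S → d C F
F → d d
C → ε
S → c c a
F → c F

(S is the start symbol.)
Augment with S' → S and build the canonical LR(0) collection (I0 = CLOSURE({[S' → . S]}), then GOTO on every symbol after a dot until no new states appear). It has 12 states:
  I0: { [S → . c c a], [S → . d C F], [S' → . S] }  — shift
  I1: { [S' → S .] }  — accept
  I2: { [S → c . c a] }  — shift
  I3: { [C → .], [S → d . C F] }  — reduce
  I4: { [F → . c F], [F → . d d], [S → d C . F] }  — shift
  I5: { [S → d C F .] }  — reduce
  I6: { [F → . c F], [F → . d d], [F → c . F] }  — shift
  I7: { [F → d . d] }  — shift
  I8: { [F → d d .] }  — reduce
  I9: { [F → c F .] }  — reduce
  I10: { [S → c c . a] }  — shift
  I11: { [S → c c a .] }  — reduce

No state contains both a complete item and a shift item.

Answer: No shift-reduce conflicts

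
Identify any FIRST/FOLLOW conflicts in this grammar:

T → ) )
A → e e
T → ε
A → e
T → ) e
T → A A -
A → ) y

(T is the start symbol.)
A FIRST/FOLLOW conflict occurs when a non-terminal N has a nullable alternative N → β (β ⇒* ε) and another alternative N → α with FIRST(α) ∩ FOLLOW(N) ≠ ∅: on such a lookahead the parser cannot decide between expanding α and letting N vanish via β.

Nullable non-terminals: T.
FIRST sets used below: FIRST(A) = { ')', 'e' }

T: nullable alternative(s) T → ε; FOLLOW(T) = { $ }
  T → ) ): FIRST \ {ε} = { ')' } — disjoint from FOLLOW(T)
  T → ε: FIRST \ {ε} = { } — this is the only nullable alternative, skip
  T → ) e: FIRST \ {ε} = { ')' } — disjoint from FOLLOW(T)
  T → A A -: FIRST \ {ε} = { ')', 'e' } — disjoint from FOLLOW(T)

A has no nullable alternative, so no FIRST/FOLLOW check is needed there.

No FIRST/FOLLOW conflicts found.

Answer: No FIRST/FOLLOW conflicts.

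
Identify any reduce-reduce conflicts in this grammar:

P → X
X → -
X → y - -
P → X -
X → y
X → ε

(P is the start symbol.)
No reduce-reduce conflicts

A reduce-reduce conflict occurs when an LR(0) state has two complete items [A → α .] and [B → β .] — both call for a reduction, and with no lookahead the parser cannot choose between them.

Augment with P' → P and build the canonical LR(0) collection (I0 = CLOSURE({[P' → . P]}), then GOTO on every symbol after a dot until no new states appear). It has 8 states:
  I0: { [P → . X -], [P → . X], [P' → . P], [X → . -], [X → . y - -], [X → . y], [X → .] }  — shift, reduce
  I1: { [X → - .] }  — reduce
  I2: { [P' → P .] }  — accept
  I3: { [P → X . -], [P → X .] }  — shift, reduce
  I4: { [X → y . - -], [X → y .] }  — shift, reduce
  I5: { [X → y - . -] }  — shift
  I6: { [X → y - - .] }  — reduce
  I7: { [P → X - .] }  — reduce

No state contains more than one complete item.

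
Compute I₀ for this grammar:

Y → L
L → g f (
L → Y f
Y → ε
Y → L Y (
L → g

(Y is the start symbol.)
{ [L → . Y f], [L → . g f (], [L → . g], [Y → . L Y (], [Y → . L], [Y → .], [Y' → . Y] }

First, augment the grammar with Y' → Y
I₀ = CLOSURE({ [Y' → . Y] }):
  [Y' → . Y] has the dot before Y: add [Y → . L], [Y → .], [Y → . L Y (]
  [Y → . L] has the dot before L: add [L → . g f (], [L → . Y f], [L → . g]
No further items can be added.

I₀ = { [L → . Y f], [L → . g f (], [L → . g], [Y → . L Y (], [Y → . L], [Y → .], [Y' → . Y] }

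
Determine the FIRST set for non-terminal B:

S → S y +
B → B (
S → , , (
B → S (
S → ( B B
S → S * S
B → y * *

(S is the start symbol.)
{ '(', ',', 'y' }

FIRST sets of the other non-terminals involved (by the same procedure, iterated to a fixed point):
  FIRST(S) = { '(', ',' }

From B → B (:
  - B is the symbol being defined: contributes nothing new
    B is not nullable, so stop
From B → S (:
  - S is a non-terminal: add FIRST(S) \ {ε} = { '(', ',' }
    S is not nullable, so stop
From B → y * *:
  - y is a terminal: add 'y' and stop

Collecting: FIRST(B) = { '(', ',', 'y' }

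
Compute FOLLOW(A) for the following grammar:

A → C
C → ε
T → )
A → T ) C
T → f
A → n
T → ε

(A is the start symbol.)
To compute FOLLOW(A), find every occurrence of A on a right-hand side N → α A β: add FIRST(β) \ {ε}, and if β is empty or nullable also add FOLLOW(N). Iterate to a fixed point.

A is the start symbol, so $ ∈ FOLLOW(A).
A does not occur on any right-hand side.

Taking the union: FOLLOW(A) = { $ }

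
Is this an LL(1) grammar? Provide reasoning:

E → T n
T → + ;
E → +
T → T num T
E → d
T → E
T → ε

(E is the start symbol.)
No. Predict set conflict for E: { '+' }

Relevant sets:
  FIRST(T) = { '+', 'd', 'n', 'num', ε }
  FIRST(E) = { '+', 'd', 'n', 'num' }
  FOLLOW(T) = { 'n', 'num' }

For E:
  PREDICT(E → T n) = { '+', 'd', 'n', 'num' }
  PREDICT(E → '+') = { '+' }
  PREDICT(E → d) = { 'd' }
For T:
  PREDICT(T → '+' ';') = { '+' }
  PREDICT(T → T num T) = { '+', 'd', 'n', 'num' }
  PREDICT(T → E) = { '+', 'd', 'n', 'num' }
  PREDICT(T → ε) = { 'n', 'num' }

Conflict found: Predict set conflict for E: { '+' }
The grammar is NOT LL(1).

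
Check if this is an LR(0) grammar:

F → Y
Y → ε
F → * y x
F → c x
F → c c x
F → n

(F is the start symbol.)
Augment with F' → F and build the canonical LR(0) collection (I0 = CLOSURE({[F' → . F]}), then GOTO on every symbol after a dot until no new states appear). It has 11 states:
  I0: { [F → . * y x], [F → . Y], [F → . c c x], [F → . c x], [F → . n], [F' → . F], [Y → .] }  — shift, reduce
  I1: { [F → * . y x] }  — shift
  I2: { [F' → F .] }  — accept
  I3: { [F → Y .] }  — reduce
  I4: { [F → c . c x], [F → c . x] }  — shift
  I5: { [F → n .] }  — reduce
  I6: { [F → c c . x] }  — shift
  I7: { [F → c x .] }  — reduce
  I8: { [F → c c x .] }  — reduce
  I9: { [F → * y . x] }  — shift
  I10: { [F → * y x .] }  — reduce

Conflict in state I0:
  Shift-reduce conflict between [Y → .] and [F → . * y x]
So the grammar is NOT LR(0).

Answer: No. Shift-reduce conflict between [Y → .] and [F → . * y x]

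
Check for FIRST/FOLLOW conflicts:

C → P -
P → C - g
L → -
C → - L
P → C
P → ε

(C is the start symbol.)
Yes. P → C '-' g with FOLLOW(P) on { '-' }; P → C with FOLLOW(P) on { '-' }

A FIRST/FOLLOW conflict occurs when a non-terminal N has a nullable alternative N → β (β ⇒* ε) and another alternative N → α with FIRST(α) ∩ FOLLOW(N) ≠ ∅: on such a lookahead the parser cannot decide between expanding α and letting N vanish via β.

Nullable non-terminals: P.
FIRST sets used below: FIRST(C) = { '-' }

P: nullable alternative(s) P → ε; FOLLOW(P) = { '-' }
  P → C - g: FIRST \ {ε} = { '-' } — overlaps FOLLOW(P) on { '-' }: CONFLICT
  P → C: FIRST \ {ε} = { '-' } — overlaps FOLLOW(P) on { '-' }: CONFLICT
  P → ε: FIRST \ {ε} = { } — this is the only nullable alternative, skip

C, L have no nullable alternative, so no FIRST/FOLLOW check is needed there.

So the grammar has 2 FIRST/FOLLOW conflicts (marked CONFLICT above).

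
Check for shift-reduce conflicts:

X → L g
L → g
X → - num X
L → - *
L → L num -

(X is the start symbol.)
A shift-reduce conflict occurs when an LR(0) state has both:
  - a complete (reduce) item [A → α .] (dot at the end), and
  - a shift item [B → β . c γ] (dot before a terminal).

Augment with X' → X and build the canonical LR(0) collection (I0 = CLOSURE({[X' → . X]}), then GOTO on every symbol after a dot until no new states appear). It has 11 states:
  I0: { [L → . - *], [L → . L num -], [L → . g], [X → . - num X], [X → . L g], [X' → . X] }  — shift
  I1: { [L → - . *], [X → - . num X] }  — shift
  I2: { [L → L . num -], [X → L . g] }  — shift
  I3: { [X' → X .] }  — accept
  I4: { [L → g .] }  — reduce
  I5: { [X → L g .] }  — reduce
  I6: { [L → L num . -] }  — shift
  I7: { [L → L num - .] }  — reduce
  I8: { [L → - * .] }  — reduce
  I9: { [L → . - *], [L → . L num -], [L → . g], [X → - num . X], [X → . - num X], [X → . L g] }  — shift
  I10: { [X → - num X .] }  — reduce

No state contains both a complete item and a shift item.

Answer: No shift-reduce conflicts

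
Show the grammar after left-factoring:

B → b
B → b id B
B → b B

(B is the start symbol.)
Left-factoring transforms A → αβ₁ | αβ₂ into A → αA' and A' → β₁ | β₂
(α is the longest common prefix among the alternatives). Repeat until
no nonterminal has two alternatives with a common prefix.

Round 1: B has alternatives sharing prefix 'b'. Introduce B': B → b B'
  Add: B' → ε
  Add: B' → id B
  Add: B' → B

No remaining common prefixes — done.

Resulting grammar:
B → b B'
B' → ε
B' → id B
B' → B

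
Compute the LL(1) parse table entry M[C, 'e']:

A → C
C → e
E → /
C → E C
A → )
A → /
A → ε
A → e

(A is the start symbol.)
C → e

To find M[C, 'e'], we find productions for C where 'e' is in the predict set (PREDICT(N → α) = (FIRST(α) \ {ε}) ∪ (FOLLOW(N) if α ⇒* ε)).

Relevant sets:
  FIRST(E) = { '/' }

C → e: PREDICT = { 'e' }
  'e' is in predict set, so this production goes in M[C, 'e']
C → E C: PREDICT = { '/' }

M[C, 'e'] = C → e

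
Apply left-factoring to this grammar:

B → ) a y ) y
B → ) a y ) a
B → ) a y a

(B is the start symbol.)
B → ) a y B'
B' → ) B''
B'' → y
B'' → a
B' → a

Left-factoring transforms A → αβ₁ | αβ₂ into A → αA' and A' → β₁ | β₂
(α is the longest common prefix among the alternatives). Repeat until
no nonterminal has two alternatives with a common prefix.

Round 1: B has alternatives sharing prefix ') a y'. Introduce B': B → ) a y B'
  Add: B' → ) y
  Add: B' → ) a
  Add: B' → a

Round 2: B' has alternatives sharing prefix ')'. Introduce B'': B' → ) B''
  Add: B'' → y
  Add: B'' → a

No remaining common prefixes — done.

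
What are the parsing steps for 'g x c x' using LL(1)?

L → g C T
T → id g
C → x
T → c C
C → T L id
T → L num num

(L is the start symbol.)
LL(1) parsing maintains a stack (initially the start symbol over $) and the input. At each step: if the stack top is a terminal, match it against the current input token; if it is a non-terminal N, replace it with the RHS of M[N, lookahead] (the unique production whose predict set contains the lookahead).

Stack is shown with the top on the left.

Stack    Input      Action
--------------------------
L $      g x c x $  output L → g C T
g C T $  g x c x $  match 'g'
C T $    x c x $    output C → x
x T $    x c x $    match 'x'
T $      c x $      output T → c C
c C $    c x $      match 'c'
C $      x $        output C → x
x $      x $        match 'x'
$        $          accept

The string is accepted.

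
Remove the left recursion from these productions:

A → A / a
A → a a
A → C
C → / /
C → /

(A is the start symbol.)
A → a a A'
A → C A'
A' → / a A'
A' → ε
C → / /
C → /

A is directly left-recursive. The standard transformation for
  A → A α₁ | ... | A α_m | β₁ | ... | β_n
is
  A  → β₁ A' | ... | β_n A'
  A' → α₁ A' | ... | α_m A' | ε

A → a a becomes A → a a A'
A → C becomes A → C A'
A → A / a becomes A' → / a A'
Add A' → ε

Productions for other non-terminals are unchanged:
  C → / /
  C → /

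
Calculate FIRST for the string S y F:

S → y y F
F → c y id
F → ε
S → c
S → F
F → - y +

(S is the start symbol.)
{ '-', 'c', 'y' }

FIRST sets of the non-terminals involved (from the grammar, by fixed-point iteration):
  FIRST(S) = { '-', 'c', 'y', ε }

To compute FIRST(S y F), process the symbols left to right:
Symbol S is a non-terminal. Add FIRST(S) \ {ε} = { '-', 'c', 'y' }
S is nullable (ε ∈ FIRST(S)), continue to the next symbol.
Symbol y is a terminal. Add 'y' and stop.
FIRST(S y F) = { '-', 'c', 'y' }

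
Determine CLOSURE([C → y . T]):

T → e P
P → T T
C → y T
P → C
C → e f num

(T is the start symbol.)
{ [C → y . T], [T → . e P] }

Start with: [C → y . T]
  [C → y . T] has the dot before T: add [T → . e P]
No further items can be added.

CLOSURE = { [C → y . T], [T → . e P] }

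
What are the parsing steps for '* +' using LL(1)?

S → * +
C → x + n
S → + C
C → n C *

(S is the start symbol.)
LL(1) parsing maintains a stack (initially the start symbol over $) and the input. At each step: if the stack top is a terminal, match it against the current input token; if it is a non-terminal N, replace it with the RHS of M[N, lookahead] (the unique production whose predict set contains the lookahead).

Stack is shown with the top on the left.

Stack  Input  Action
--------------------
S $    * + $  output S → * +
* + $  * + $  match '*'
+ $    + $    match '+'
$      $      accept

The string is accepted.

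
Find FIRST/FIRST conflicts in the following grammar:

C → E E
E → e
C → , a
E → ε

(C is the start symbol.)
No FIRST/FIRST conflicts.

A FIRST/FIRST conflict occurs when two productions N → α and N → β for the same non-terminal have FIRST(α) ∩ FIRST(β) ≠ ∅ (with ε ∈ FIRST of a nullable right-hand side, so two nullable alternatives also conflict).

FIRST sets of the non-terminals at (or reachable through a nullable prefix from) the front of some alternative:
  FIRST(E) = { 'e', ε }

Productions for C:
  C → E E: FIRST = { 'e', ε }
  C → , a: FIRST = { ',' }
Productions for E:
  E → e: FIRST = { 'e' }
  E → ε: FIRST = { ε }

All alternatives of each non-terminal have pairwise disjoint FIRST sets.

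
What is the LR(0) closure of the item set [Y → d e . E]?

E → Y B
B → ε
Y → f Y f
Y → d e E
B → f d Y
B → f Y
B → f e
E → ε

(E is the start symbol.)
{ [E → . Y B], [E → .], [Y → . d e E], [Y → . f Y f], [Y → d e . E] }

Start with: [Y → d e . E]
  [Y → d e . E] has the dot before E: add [E → . Y B], [E → .]
  [E → . Y B] has the dot before Y: add [Y → . f Y f], [Y → . d e E]
No further items can be added.

CLOSURE = { [E → . Y B], [E → .], [Y → . d e E], [Y → . f Y f], [Y → d e . E] }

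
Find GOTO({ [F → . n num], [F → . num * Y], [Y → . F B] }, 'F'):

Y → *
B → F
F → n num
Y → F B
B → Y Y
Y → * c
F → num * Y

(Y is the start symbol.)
{ [B → . F], [B → . Y Y], [F → . n num], [F → . num * Y], [Y → . * c], [Y → . *], [Y → . F B], [Y → F . B] }

GOTO(I, 'F') = CLOSURE({ [A → αX.β] : [A → α.Xβ] ∈ I, X = 'F' })

Items with dot before 'F', with the dot advanced:
  [Y → . F B] → [Y → F . B]
Closure of the advanced items:
  [Y → F . B] has the dot before B: add [B → . F], [B → . Y Y]
  [B → . F] has the dot before F: add [F → . n num], [F → . num * Y]
  [B → . Y Y] has the dot before Y: add [Y → . *], [Y → . F B], [Y → . * c]

GOTO = { [B → . F], [B → . Y Y], [F → . n num], [F → . num * Y], [Y → . * c], [Y → . *], [Y → . F B], [Y → F . B] }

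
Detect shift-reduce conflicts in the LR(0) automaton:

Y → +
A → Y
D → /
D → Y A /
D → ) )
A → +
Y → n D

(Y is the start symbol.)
A shift-reduce conflict occurs when an LR(0) state has both:
  - a complete (reduce) item [A → α .] (dot at the end), and
  - a shift item [B → β . c γ] (dot before a terminal).

Augment with Y' → Y and build the canonical LR(0) collection (I0 = CLOSURE({[Y' → . Y]}), then GOTO on every symbol after a dot until no new states appear). It has 13 states:
  I0: { [Y → . +], [Y → . n D], [Y' → . Y] }  — shift
  I1: { [Y → + .] }  — reduce
  I2: { [Y' → Y .] }  — accept
  I3: { [D → . ) )], [D → . /], [D → . Y A /], [Y → . +], [Y → . n D], [Y → n . D] }  — shift
  I4: { [D → ) . )] }  — shift
  I5: { [D → / .] }  — reduce
  I6: { [Y → n D .] }  — reduce
  I7: { [A → . +], [A → . Y], [D → Y . A /], [Y → . +], [Y → . n D] }  — shift
  I8: { [A → + .], [Y → + .] }  — 2 reduces
  I9: { [D → Y A . /] }  — shift
  I10: { [A → Y .] }  — reduce
  I11: { [D → Y A / .] }  — reduce
  I12: { [D → ) ) .] }  — reduce

No state contains both a complete item and a shift item.

Answer: No shift-reduce conflicts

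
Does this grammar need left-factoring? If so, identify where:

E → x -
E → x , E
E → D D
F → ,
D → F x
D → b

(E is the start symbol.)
Left-factoring is needed when two productions for the same non-terminal
share a common prefix on the right-hand side.

Productions for E:
  E → x -
  E → x , E
  E → D D
Productions for D:
  D → F x
  D → b

Found common prefix 'x' in productions for E

Answer: Yes, E has productions with common prefix 'x'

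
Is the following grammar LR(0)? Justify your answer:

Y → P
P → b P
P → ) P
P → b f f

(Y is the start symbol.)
Augment with Y' → Y and build the canonical LR(0) collection (I0 = CLOSURE({[Y' → . Y]}), then GOTO on every symbol after a dot until no new states appear). It has 9 states:
  I0: { [P → . ) P], [P → . b P], [P → . b f f], [Y → . P], [Y' → . Y] }  — shift
  I1: { [P → ) . P], [P → . ) P], [P → . b P], [P → . b f f] }  — shift
  I2: { [Y → P .] }  — reduce
  I3: { [Y' → Y .] }  — accept
  I4: { [P → . ) P], [P → . b P], [P → . b f f], [P → b . P], [P → b . f f] }  — shift
  I5: { [P → b P .] }  — reduce
  I6: { [P → b f . f] }  — shift
  I7: { [P → b f f .] }  — reduce
  I8: { [P → ) P .] }  — reduce

Every state is either a pure shift/goto state or contains exactly one complete item and nothing to shift — no conflicts. The grammar is LR(0).

Answer: Yes, the grammar is LR(0)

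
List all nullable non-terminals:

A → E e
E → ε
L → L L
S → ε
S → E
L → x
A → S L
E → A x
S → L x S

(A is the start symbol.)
{ 'E', 'S' }

A non-terminal is nullable if it can derive ε (the empty string): either it has an ε-production, or it has a production whose right-hand side consists entirely of nullable non-terminals.

ε-productions: E → ε, S → ε
So E, S are immediately nullable.
No further non-terminal can be added: every production for the remaining non-terminals contains a terminal or a non-nullable non-terminal.
Nullable = { 'E', 'S' }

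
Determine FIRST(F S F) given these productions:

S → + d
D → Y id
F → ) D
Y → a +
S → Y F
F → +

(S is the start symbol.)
{ ')', '+' }

FIRST sets of the non-terminals involved (from the grammar, by fixed-point iteration):
  FIRST(F) = { ')', '+' }

To compute FIRST(F S F), process the symbols left to right:
Symbol F is a non-terminal. Add FIRST(F) \ {ε} = { ')', '+' }
F is not nullable (ε ∉ FIRST(F)), so stop here.
FIRST(F S F) = { ')', '+' }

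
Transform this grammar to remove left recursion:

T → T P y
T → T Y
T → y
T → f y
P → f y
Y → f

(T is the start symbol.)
T is directly left-recursive. The standard transformation for
  A → A α₁ | ... | A α_m | β₁ | ... | β_n
is
  A  → β₁ A' | ... | β_n A'
  A' → α₁ A' | ... | α_m A' | ε

T → y becomes T → y T'
T → f y becomes T → f y T'
T → T P y becomes T' → P y T'
T → T Y becomes T' → Y T'
Add T' → ε

Productions for other non-terminals are unchanged:
  P → f y
  Y → f

Resulting grammar:
T → y T'
T → f y T'
T' → P y T'
T' → Y T'
T' → ε
P → f y
Y → f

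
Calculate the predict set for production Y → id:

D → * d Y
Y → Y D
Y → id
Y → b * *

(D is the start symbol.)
PREDICT(Y → id) = (FIRST(RHS) \ {ε}) ∪ (FOLLOW(Y) if ε ∈ FIRST(RHS), i.e. RHS ⇒* ε)
FIRST(id) = { 'id' }
ε ∉ FIRST(id), so FOLLOW(Y) is not added.
PREDICT(Y → id) = { 'id' }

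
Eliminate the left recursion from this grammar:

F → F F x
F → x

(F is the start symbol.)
F → x F'
F' → F x F'
F' → ε

F is directly left-recursive. The standard transformation for
  A → A α₁ | ... | A α_m | β₁ | ... | β_n
is
  A  → β₁ A' | ... | β_n A'
  A' → α₁ A' | ... | α_m A' | ε

F → x becomes F → x F'
F → F F x becomes F' → F x F'
Add F' → ε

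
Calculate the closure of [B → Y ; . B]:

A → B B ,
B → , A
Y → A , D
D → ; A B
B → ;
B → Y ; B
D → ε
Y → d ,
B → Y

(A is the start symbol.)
{ [A → . B B ,], [B → . , A], [B → . ;], [B → . Y ; B], [B → . Y], [B → Y ; . B], [Y → . A , D], [Y → . d ,] }

To compute CLOSURE, for each item [A → α.Bβ] where B is a non-terminal, add [B → .γ] for all productions B → γ; repeat for the newly added items until nothing changes.

Start with: [B → Y ; . B]
  [B → Y ; . B] has the dot before B: add [B → . , A], [B → . ;], [B → . Y ; B], [B → . Y]
  [B → . Y ; B] has the dot before Y: add [Y → . A , D], [Y → . d ,]
  [Y → . A , D] has the dot before A: add [A → . B B ,]
No further items can be added.

CLOSURE = { [A → . B B ,], [B → . , A], [B → . ;], [B → . Y ; B], [B → . Y], [B → Y ; . B], [Y → . A , D], [Y → . d ,] }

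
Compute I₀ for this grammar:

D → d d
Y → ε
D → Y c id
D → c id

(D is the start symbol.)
{ [D → . Y c id], [D → . c id], [D → . d d], [D' → . D], [Y → .] }

First, augment the grammar with D' → D
I₀ = CLOSURE({ [D' → . D] }):
  [D' → . D] has the dot before D: add [D → . d d], [D → . Y c id], [D → . c id]
  [D → . Y c id] has the dot before Y: add [Y → .]
No further items can be added.

I₀ = { [D → . Y c id], [D → . c id], [D → . d d], [D' → . D], [Y → .] }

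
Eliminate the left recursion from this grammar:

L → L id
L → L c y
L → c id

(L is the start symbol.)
L is directly left-recursive. The standard transformation for
  A → A α₁ | ... | A α_m | β₁ | ... | β_n
is
  A  → β₁ A' | ... | β_n A'
  A' → α₁ A' | ... | α_m A' | ε

L → c id becomes L → c id L'
L → L id becomes L' → id L'
L → L c y becomes L' → c y L'
Add L' → ε

Resulting grammar:
L → c id L'
L' → id L'
L' → c y L'
L' → ε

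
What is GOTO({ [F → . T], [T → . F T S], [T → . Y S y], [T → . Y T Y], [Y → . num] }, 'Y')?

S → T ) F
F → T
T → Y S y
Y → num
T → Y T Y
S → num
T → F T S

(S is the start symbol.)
{ [F → . T], [S → . T ) F], [S → . num], [T → . F T S], [T → . Y S y], [T → . Y T Y], [T → Y . S y], [T → Y . T Y], [Y → . num] }

GOTO(I, 'Y') = CLOSURE({ [A → αX.β] : [A → α.Xβ] ∈ I, X = 'Y' })

Items with dot before 'Y', with the dot advanced:
  [T → . Y S y] → [T → Y . S y]
  [T → . Y T Y] → [T → Y . T Y]
Closure of the advanced items:
  [T → Y . S y] has the dot before S: add [S → . T ) F], [S → . num]
  [T → Y . T Y] has the dot before T: add [T → . Y S y], [T → . Y T Y], [T → . F T S]
  [T → . Y S y] has the dot before Y: add [Y → . num]
  [T → . F T S] has the dot before F: add [F → . T]

GOTO = { [F → . T], [S → . T ) F], [S → . num], [T → . F T S], [T → . Y S y], [T → . Y T Y], [T → Y . S y], [T → Y . T Y], [Y → . num] }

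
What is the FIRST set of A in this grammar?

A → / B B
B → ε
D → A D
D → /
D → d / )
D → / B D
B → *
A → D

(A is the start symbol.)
To compute FIRST(A), examine every production with A on the left-hand side, reading each right-hand side left to right until a non-nullable symbol is reached.

FIRST sets of the other non-terminals involved (by the same procedure, iterated to a fixed point):
  FIRST(D) = { '/', 'd' }

From A → / B B:
  - '/' is a terminal: add '/' and stop
From A → D:
  - D is a non-terminal: add FIRST(D) \ {ε} = { '/', 'd' }
    D is not nullable, so stop

Collecting: FIRST(A) = { '/', 'd' }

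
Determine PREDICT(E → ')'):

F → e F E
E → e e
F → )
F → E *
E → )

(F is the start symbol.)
{ ')' }

PREDICT(E → ')') = (FIRST(RHS) \ {ε}) ∪ (FOLLOW(E) if ε ∈ FIRST(RHS), i.e. RHS ⇒* ε)
FIRST(')') = { ')' }
ε ∉ FIRST(')'), so FOLLOW(E) is not added.
PREDICT(E → ')') = { ')' }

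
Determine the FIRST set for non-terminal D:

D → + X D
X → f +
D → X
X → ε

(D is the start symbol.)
To compute FIRST(D), examine every production with D on the left-hand side, reading each right-hand side left to right until a non-nullable symbol is reached.

FIRST sets of the other non-terminals involved (by the same procedure, iterated to a fixed point):
  FIRST(X) = { 'f', ε }

From D → + X D:
  - '+' is a terminal: add '+' and stop
From D → X:
  - X is a non-terminal: add FIRST(X) \ {ε} = { 'f' }
    X is nullable and nothing follows, so the whole right-hand side can vanish: ε ∈ FIRST(D)

Collecting: FIRST(D) = { '+', 'f', ε }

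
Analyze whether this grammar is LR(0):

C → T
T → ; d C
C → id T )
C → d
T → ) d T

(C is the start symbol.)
Yes, the grammar is LR(0)

A grammar is LR(0) if no state in the canonical LR(0) collection has:
  - both a shift item (dot before a terminal) and a complete item (shift-reduce conflict), or
  - two or more complete items (reduce-reduce conflict; the accept item [C' → C .] counts as a complete item here).

Augment with C' → C and build the canonical LR(0) collection (I0 = CLOSURE({[C' → . C]}), then GOTO on every symbol after a dot until no new states appear). It has 13 states:
  I0: { [C → . T], [C → . d], [C → . id T )], [C' → . C], [T → . ) d T], [T → . ; d C] }  — shift
  I1: { [T → ) . d T] }  — shift
  I2: { [T → ; . d C] }  — shift
  I3: { [C' → C .] }  — accept
  I4: { [C → T .] }  — reduce
  I5: { [C → d .] }  — reduce
  I6: { [C → id . T )], [T → . ) d T], [T → . ; d C] }  — shift
  I7: { [C → id T . )] }  — shift
  I8: { [C → id T ) .] }  — reduce
  I9: { [C → . T], [C → . d], [C → . id T )], [T → . ) d T], [T → . ; d C], [T → ; d . C] }  — shift
  I10: { [T → ; d C .] }  — reduce
  I11: { [T → ) d . T], [T → . ) d T], [T → . ; d C] }  — shift
  I12: { [T → ) d T .] }  — reduce

Every state is either a pure shift/goto state or contains exactly one complete item and nothing to shift — no conflicts. The grammar is LR(0).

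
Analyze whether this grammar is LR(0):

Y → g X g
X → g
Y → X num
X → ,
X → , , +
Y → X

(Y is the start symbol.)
A grammar is LR(0) if no state in the canonical LR(0) collection has:
  - both a shift item (dot before a terminal) and a complete item (shift-reduce conflict), or
  - two or more complete items (reduce-reduce conflict; the accept item [Y' → Y .] counts as a complete item here).

Augment with Y' → Y and build the canonical LR(0) collection (I0 = CLOSURE({[Y' → . Y]}), then GOTO on every symbol after a dot until no new states appear). It has 11 states:
  I0: { [X → . , , +], [X → . ,], [X → . g], [Y → . X num], [Y → . X], [Y → . g X g], [Y' → . Y] }  — shift
  I1: { [X → , . , +], [X → , .] }  — shift, reduce
  I2: { [Y → X . num], [Y → X .] }  — shift, reduce
  I3: { [Y' → Y .] }  — accept
  I4: { [X → . , , +], [X → . ,], [X → . g], [X → g .], [Y → g . X g] }  — shift, reduce
  I5: { [Y → g X . g] }  — shift
  I6: { [X → g .] }  — reduce
  I7: { [Y → g X g .] }  — reduce
  I8: { [Y → X num .] }  — reduce
  I9: { [X → , , . +] }  — shift
  I10: { [X → , , + .] }  — reduce

Conflict in state I1:
  Shift-reduce conflict between [X → , .] and [X → , . , +]
So the grammar is NOT LR(0).

Answer: No. Shift-reduce conflict between [X → , .] and [X → , . , +]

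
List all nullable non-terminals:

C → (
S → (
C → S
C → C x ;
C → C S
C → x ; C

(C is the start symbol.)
None

A non-terminal is nullable if it can derive ε (the empty string): either it has an ε-production, or it has a production whose right-hand side consists entirely of nullable non-terminals.

There are no ε-productions, so no non-terminal can derive ε.
No non-terminals are nullable.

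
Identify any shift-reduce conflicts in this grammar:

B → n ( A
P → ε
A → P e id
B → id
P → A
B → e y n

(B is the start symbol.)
No shift-reduce conflicts

Augment with B' → B and build the canonical LR(0) collection (I0 = CLOSURE({[B' → . B]}), then GOTO on every symbol after a dot until no new states appear). It has 12 states:
  I0: { [B → . e y n], [B → . id], [B → . n ( A], [B' → . B] }  — shift
  I1: { [B' → B .] }  — accept
  I2: { [B → e . y n] }  — shift
  I3: { [B → id .] }  — reduce
  I4: { [B → n . ( A] }  — shift
  I5: { [A → . P e id], [B → n ( . A], [P → . A], [P → .] }  — reduce
  I6: { [B → n ( A .], [P → A .] }  — 2 reduces
  I7: { [A → P . e id] }  — shift
  I8: { [A → P e . id] }  — shift
  I9: { [A → P e id .] }  — reduce
  I10: { [B → e y . n] }  — shift
  I11: { [B → e y n .] }  — reduce

No state contains both a complete item and a shift item.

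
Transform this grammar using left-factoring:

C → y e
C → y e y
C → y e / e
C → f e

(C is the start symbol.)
C → y e C'
C' → ε
C' → y
C' → / e
C → f e

Left-factoring transforms A → αβ₁ | αβ₂ into A → αA' and A' → β₁ | β₂
(α is the longest common prefix among the alternatives). Repeat until
no nonterminal has two alternatives with a common prefix.

Round 1: C has alternatives sharing prefix 'y e'. Introduce C': C → y e C'
  Add: C' → ε
  Add: C' → y
  Add: C' → / e

No remaining common prefixes — done.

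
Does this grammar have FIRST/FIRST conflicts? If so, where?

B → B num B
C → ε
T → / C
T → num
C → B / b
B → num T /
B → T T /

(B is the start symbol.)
A FIRST/FIRST conflict occurs when two productions N → α and N → β for the same non-terminal have FIRST(α) ∩ FIRST(β) ≠ ∅ (with ε ∈ FIRST of a nullable right-hand side, so two nullable alternatives also conflict).

FIRST sets of the non-terminals at (or reachable through a nullable prefix from) the front of some alternative:
  FIRST(B) = { '/', 'num' }
  FIRST(T) = { '/', 'num' }

Productions for B:
  B → B num B: FIRST = { '/', 'num' }
  B → num T /: FIRST = { 'num' }
  B → T T /: FIRST = { '/', 'num' }
Productions for C:
  C → ε: FIRST = { ε }
  C → B / b: FIRST = { '/', 'num' }
Productions for T:
  T → / C: FIRST = { '/' }
  T → num: FIRST = { 'num' }

Conflict for B: B → B num B and B → num T /
  Overlap: { 'num' }
Conflict for B: B → B num B and B → T T /
  Overlap: { '/', 'num' }
Conflict for B: B → num T / and B → T T /
  Overlap: { 'num' }

Answer: Yes. B → B num B / B → num T '/' on { 'num' }; B → B num B / B → T T '/' on { '/', 'num' }; B → num T '/' / B → T T '/' on { 'num' }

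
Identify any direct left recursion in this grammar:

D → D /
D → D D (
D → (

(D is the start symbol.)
Yes, D is left-recursive

D → D /: LEFT RECURSIVE (starts with D)
D → D D (: LEFT RECURSIVE (starts with D)
D → (: starts with '('

The grammar has direct left recursion on: D.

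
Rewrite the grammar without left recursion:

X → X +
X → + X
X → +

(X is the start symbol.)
X is directly left-recursive. The standard transformation for
  A → A α₁ | ... | A α_m | β₁ | ... | β_n
is
  A  → β₁ A' | ... | β_n A'
  A' → α₁ A' | ... | α_m A' | ε

X → + X becomes X → + X X'
X → + becomes X → + X'
X → X + becomes X' → + X'
Add X' → ε

Resulting grammar:
X → + X X'
X → + X'
X' → + X'
X' → ε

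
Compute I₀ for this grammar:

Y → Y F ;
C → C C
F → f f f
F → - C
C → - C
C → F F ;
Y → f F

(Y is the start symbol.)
{ [Y → . Y F ;], [Y → . f F], [Y' → . Y] }

First, augment the grammar with Y' → Y
I₀ = CLOSURE({ [Y' → . Y] }):
  [Y' → . Y] has the dot before Y: add [Y → . Y F ;], [Y → . f F]
No further items can be added.

I₀ = { [Y → . Y F ;], [Y → . f F], [Y' → . Y] }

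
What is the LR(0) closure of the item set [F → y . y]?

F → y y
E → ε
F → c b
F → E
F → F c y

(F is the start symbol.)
Start with: [F → y . y]
The dot precedes the terminal y, so nothing is added.

CLOSURE = { [F → y . y] }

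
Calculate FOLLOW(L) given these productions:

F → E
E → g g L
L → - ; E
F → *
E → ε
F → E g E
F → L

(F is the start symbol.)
To compute FOLLOW(L), find every occurrence of L on a right-hand side N → α L β: add FIRST(β) \ {ε}, and if β is empty or nullable also add FOLLOW(N). Iterate to a fixed point.

In E → g g L: L is at the end, add FOLLOW(E)
In F → L: L is at the end, add FOLLOW(F)

The FOLLOW sets referred to above (computed the same way, to a fixed point):
  FOLLOW(E) = { $, 'g' }
  FOLLOW(F) = { $ }

Taking the union: FOLLOW(L) = { $, 'g' }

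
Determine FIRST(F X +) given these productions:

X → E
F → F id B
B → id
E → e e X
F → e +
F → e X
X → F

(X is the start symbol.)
{ 'e' }

FIRST sets of the non-terminals involved (from the grammar, by fixed-point iteration):
  FIRST(F) = { 'e' }

To compute FIRST(F X +), process the symbols left to right:
Symbol F is a non-terminal. Add FIRST(F) \ {ε} = { 'e' }
F is not nullable (ε ∉ FIRST(F)), so stop here.
FIRST(F X +) = { 'e' }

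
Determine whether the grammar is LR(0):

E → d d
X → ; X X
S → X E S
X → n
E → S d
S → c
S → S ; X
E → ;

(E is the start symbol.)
Augment with E' → E and build the canonical LR(0) collection (I0 = CLOSURE({[E' → . E]}), then GOTO on every symbol after a dot until no new states appear). It has 17 states:
  I0: { [E → . ;], [E → . S d], [E → . d d], [E' → . E], [S → . S ; X], [S → . X E S], [S → . c], [X → . ; X X], [X → . n] }  — shift
  I1: { [E → ; .], [X → . ; X X], [X → . n], [X → ; . X X] }  — shift, reduce
  I2: { [E' → E .] }  — accept
  I3: { [E → S . d], [S → S . ; X] }  — shift
  I4: { [E → . ;], [E → . S d], [E → . d d], [S → . S ; X], [S → . X E S], [S → . c], [S → X . E S], [X → . ; X X], [X → . n] }  — shift
  I5: { [S → c .] }  — reduce
  I6: { [E → d . d] }  — shift
  I7: { [X → n .] }  — reduce
  I8: { [E → d d .] }  — reduce
  I9: { [S → . S ; X], [S → . X E S], [S → . c], [S → X E . S], [X → . ; X X], [X → . n] }  — shift
  I10: { [X → . ; X X], [X → . n], [X → ; . X X] }  — shift
  I11: { [S → S . ; X], [S → X E S .] }  — shift, reduce
  I12: { [S → S ; . X], [X → . ; X X], [X → . n] }  — shift
  I13: { [S → S ; X .] }  — reduce
  I14: { [X → . ; X X], [X → . n], [X → ; X . X] }  — shift
  I15: { [X → ; X X .] }  — reduce
  I16: { [E → S d .] }  — reduce

Conflict in state I1:
  Shift-reduce conflict between [E → ; .] and [X → . ; X X]
So the grammar is NOT LR(0).

Answer: No. Shift-reduce conflict between [E → ; .] and [X → . ; X X]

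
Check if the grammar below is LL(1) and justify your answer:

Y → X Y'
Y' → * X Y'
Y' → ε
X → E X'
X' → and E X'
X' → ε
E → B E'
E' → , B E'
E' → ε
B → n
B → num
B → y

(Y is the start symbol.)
Yes, the grammar is LL(1).

A grammar is LL(1) if for each non-terminal N with multiple productions, the predict sets of those productions are pairwise disjoint, where PREDICT(N → α) = (FIRST(α) \ {ε}) ∪ (FOLLOW(N) if α ⇒* ε).

Relevant sets:
  FOLLOW(Y') = { $ }
  FOLLOW(X') = { $, '*' }
  FOLLOW(E') = { $, '*', 'and' }

For Y':
  PREDICT(Y' → '*' X Y') = { '*' }
  PREDICT(Y' → ε) = { $ }
For X':
  PREDICT(X' → and E X') = { 'and' }
  PREDICT(X' → ε) = { $, '*' }
For E':
  PREDICT(E' → ',' B E') = { ',' }
  PREDICT(E' → ε) = { $, '*', 'and' }
For B:
  PREDICT(B → n) = { 'n' }
  PREDICT(B → num) = { 'num' }
  PREDICT(B → y) = { 'y' }
Y, X, E have a single production, so nothing to check there.

All predict sets are disjoint. The grammar IS LL(1).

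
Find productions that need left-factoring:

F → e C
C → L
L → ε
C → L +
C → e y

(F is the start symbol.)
Left-factoring is needed when two productions for the same non-terminal
share a common prefix on the right-hand side.

Productions for C:
  C → L
  C → L +
  C → e y

Found common prefix 'L' in productions for C

Answer: Yes, C has productions with common prefix 'L'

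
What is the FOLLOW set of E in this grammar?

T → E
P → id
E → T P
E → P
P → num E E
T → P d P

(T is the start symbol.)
{ $, 'd', 'id', 'num' }

To compute FOLLOW(E), find every occurrence of E on a right-hand side N → α E β: add FIRST(β) \ {ε}, and if β is empty or nullable also add FOLLOW(N). Iterate to a fixed point.

In T → E: E is at the end, add FOLLOW(T)
In P → num E E: E is followed by E, add FIRST(E) \ {ε} = { 'id', 'num' }
In P → num E E: E is at the end, add FOLLOW(P)

The FOLLOW sets referred to above (computed the same way, to a fixed point):
  FOLLOW(T) = { $, 'id', 'num' }
  FOLLOW(P) = { $, 'd', 'id', 'num' }

Taking the union: FOLLOW(E) = { $, 'd', 'id', 'num' }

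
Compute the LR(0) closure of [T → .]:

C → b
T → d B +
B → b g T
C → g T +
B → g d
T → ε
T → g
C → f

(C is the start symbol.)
{ [T → .] }

To compute CLOSURE, for each item [A → α.Bβ] where B is a non-terminal, add [B → .γ] for all productions B → γ; repeat for the newly added items until nothing changes.

Start with: [T → .]
The dot is at the end, so nothing is added.

CLOSURE = { [T → .] }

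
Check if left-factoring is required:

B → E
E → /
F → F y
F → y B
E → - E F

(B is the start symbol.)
Left-factoring is needed when two productions for the same non-terminal
share a common prefix on the right-hand side.

Productions for E:
  E → /
  E → - E F
Productions for F:
  F → F y
  F → y B

No common prefixes found.

Answer: No, left-factoring is not needed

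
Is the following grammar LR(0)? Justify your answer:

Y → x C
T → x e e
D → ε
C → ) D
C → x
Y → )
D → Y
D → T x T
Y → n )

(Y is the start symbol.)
No. Shift-reduce conflict between [D → .] and [T → . x e e]

A grammar is LR(0) if no state in the canonical LR(0) collection has:
  - both a shift item (dot before a terminal) and a complete item (shift-reduce conflict), or
  - two or more complete items (reduce-reduce conflict; the accept item [Y' → Y .] counts as a complete item here).

Augment with Y' → Y and build the canonical LR(0) collection (I0 = CLOSURE({[Y' → . Y]}), then GOTO on every symbol after a dot until no new states appear). It has 18 states:
  I0: { [Y → . )], [Y → . n )], [Y → . x C], [Y' → . Y] }  — shift
  I1: { [Y → ) .] }  — reduce
  I2: { [Y' → Y .] }  — accept
  I3: { [Y → n . )] }  — shift
  I4: { [C → . ) D], [C → . x], [Y → x . C] }  — shift
  I5: { [C → ) . D], [D → . T x T], [D → . Y], [D → .], [T → . x e e], [Y → . )], [Y → . n )], [Y → . x C] }  — shift, reduce
  I6: { [Y → x C .] }  — reduce
  I7: { [C → x .] }  — reduce
  I8: { [C → ) D .] }  — reduce
  I9: { [D → T . x T] }  — shift
  I10: { [D → Y .] }  — reduce
  I11: { [C → . ) D], [C → . x], [T → x . e e], [Y → x . C] }  — shift
  I12: { [T → x e . e] }  — shift
  I13: { [T → x e e .] }  — reduce
  I14: { [D → T x . T], [T → . x e e] }  — shift
  I15: { [D → T x T .] }  — reduce
  I16: { [T → x . e e] }  — shift
  I17: { [Y → n ) .] }  — reduce

Conflict in state I5:
  Shift-reduce conflict between [D → .] and [T → . x e e]
So the grammar is NOT LR(0).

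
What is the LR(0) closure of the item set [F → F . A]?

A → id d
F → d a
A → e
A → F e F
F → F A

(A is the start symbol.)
{ [A → . F e F], [A → . e], [A → . id d], [F → . F A], [F → . d a], [F → F . A] }

To compute CLOSURE, for each item [A → α.Bβ] where B is a non-terminal, add [B → .γ] for all productions B → γ; repeat for the newly added items until nothing changes.

Start with: [F → F . A]
  [F → F . A] has the dot before A: add [A → . id d], [A → . e], [A → . F e F]
  [A → . F e F] has the dot before F: add [F → . d a], [F → . F A]
No further items can be added.

CLOSURE = { [A → . F e F], [A → . e], [A → . id d], [F → . F A], [F → . d a], [F → F . A] }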